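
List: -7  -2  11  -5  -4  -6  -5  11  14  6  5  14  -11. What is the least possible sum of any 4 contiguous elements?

-7 -2 11 -5 → sum -3
-2 11 -5 -4 → sum 0
11 -5 -4 -6 → sum -4
-5 -4 -6 -5 → sum -20
-4 -6 -5 11 → sum -4
-6 -5 11 14 → sum 14
-5 11 14 6 → sum 26
11 14 6 5 → sum 36
14 6 5 14 → sum 39
6 5 14 -11 → sum 14
Least of these is -20.

-20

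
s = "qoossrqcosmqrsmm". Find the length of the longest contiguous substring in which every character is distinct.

6

[q] len 1
[q, o] len 2
[o] len 1
[o, s] len 2
[s] len 1
[s, r] len 2
[s, r, q] len 3
[s, r, q, c] len 4
[s, r, q, c, o] len 5
[r, q, c, o, s] len 5
[r, q, c, o, s, m] len 6
[c, o, s, m, q] len 5
[c, o, s, m, q, r] len 6
[m, q, r, s] len 4
[q, r, s, m] len 4
[m] len 1
Longest all-distinct length: 6.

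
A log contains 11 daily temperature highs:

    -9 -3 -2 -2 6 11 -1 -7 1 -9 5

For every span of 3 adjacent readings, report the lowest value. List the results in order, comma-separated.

-9, -3, -2, -2, -1, -7, -7, -9, -9

-9 -3 -2 → min -9
-3 -2 -2 → min -3
-2 -2 6 → min -2
-2 6 11 → min -2
6 11 -1 → min -1
11 -1 -7 → min -7
-1 -7 1 → min -7
-7 1 -9 → min -9
1 -9 5 → min -9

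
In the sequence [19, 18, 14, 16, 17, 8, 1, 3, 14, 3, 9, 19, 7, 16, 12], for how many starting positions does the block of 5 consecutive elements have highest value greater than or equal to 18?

(19, 18, 14, 16, 17) → max 19  ≥ 18 ✓
(18, 14, 16, 17, 8) → max 18  ≥ 18 ✓
(14, 16, 17, 8, 1) → max 17
(16, 17, 8, 1, 3) → max 17
(17, 8, 1, 3, 14) → max 17
(8, 1, 3, 14, 3) → max 14
(1, 3, 14, 3, 9) → max 14
(3, 14, 3, 9, 19) → max 19  ≥ 18 ✓
(14, 3, 9, 19, 7) → max 19  ≥ 18 ✓
(3, 9, 19, 7, 16) → max 19  ≥ 18 ✓
(9, 19, 7, 16, 12) → max 19  ≥ 18 ✓
6 windows satisfy the condition.

6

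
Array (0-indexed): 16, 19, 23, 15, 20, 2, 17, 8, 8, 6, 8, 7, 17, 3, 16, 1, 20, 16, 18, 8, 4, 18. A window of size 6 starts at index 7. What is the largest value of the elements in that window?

17

Elements at indices 7..12: 8, 8, 6, 8, 7, 17
max(8, 8, 6, 8, 7, 17) = 17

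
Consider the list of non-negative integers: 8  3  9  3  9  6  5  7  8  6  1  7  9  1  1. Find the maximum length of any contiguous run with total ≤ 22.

Extend to the right; shrink from the left whenever the sum exceeds 22:
add 8: [8] sum 8, len 1
add 3: [8, 3] sum 11, len 2
add 9: [8, 3, 9] sum 20, len 3
add 3: [3, 9, 3] sum 15, len 3
add 9: [9, 3, 9] sum 21, len 3
add 6: [3, 9, 6] sum 18, len 3
add 5: [9, 6, 5] sum 20, len 3
add 7: [6, 5, 7] sum 18, len 3
add 8: [5, 7, 8] sum 20, len 3
add 6: [7, 8, 6] sum 21, len 3
add 1: [7, 8, 6, 1] sum 22, len 4
add 7: [8, 6, 1, 7] sum 22, len 4
add 9: [1, 7, 9] sum 17, len 3
add 1: [1, 7, 9, 1] sum 18, len 4
add 1: [1, 7, 9, 1, 1] sum 19, len 5
Longest length seen: 5.

5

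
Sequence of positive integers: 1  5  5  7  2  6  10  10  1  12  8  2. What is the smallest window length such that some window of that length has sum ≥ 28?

4

Extend right; whenever the sum reaches 28, record the length and shrink from the left:
add 1: running sum 1 < 28
add 5: running sum 6 < 28
add 5: running sum 11 < 28
add 7: running sum 18 < 28
add 2: running sum 20 < 28
add 6: running sum 26 < 28
end 6: [5, 7, 2, 6, 10] sum 30, len 5
end 7: [2, 6, 10, 10] sum 28, len 4
end 8: [2, 6, 10, 10, 1] sum 29, len 5
end 9: [10, 10, 1, 12] sum 33, len 4
end 10: [10, 1, 12, 8] sum 31, len 4
end 11: [10, 1, 12, 8, 2] sum 33, len 5
Shortest qualifying length: 4.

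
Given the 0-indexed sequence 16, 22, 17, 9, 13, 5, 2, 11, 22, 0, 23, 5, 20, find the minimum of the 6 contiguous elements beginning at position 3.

2

Elements at indices 3..8: 9, 13, 5, 2, 11, 22
min(9, 13, 5, 2, 11, 22) = 2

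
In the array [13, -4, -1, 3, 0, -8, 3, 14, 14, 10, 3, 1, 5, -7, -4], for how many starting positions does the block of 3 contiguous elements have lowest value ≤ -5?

13 -4 -1 → min -4
-4 -1 3 → min -4
-1 3 0 → min -1
3 0 -8 → min -8  ≤ -5 ✓
0 -8 3 → min -8  ≤ -5 ✓
-8 3 14 → min -8  ≤ -5 ✓
3 14 14 → min 3
14 14 10 → min 10
14 10 3 → min 3
10 3 1 → min 1
3 1 5 → min 1
1 5 -7 → min -7  ≤ -5 ✓
5 -7 -4 → min -7  ≤ -5 ✓
5 windows satisfy the condition.

5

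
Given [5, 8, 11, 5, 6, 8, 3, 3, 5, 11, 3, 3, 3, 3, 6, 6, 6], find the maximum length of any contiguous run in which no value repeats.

5

[5] len 1
[5, 8] len 2
[5, 8, 11] len 3
[8, 11, 5] len 3
[8, 11, 5, 6] len 4
[11, 5, 6, 8] len 4
[11, 5, 6, 8, 3] len 5
[3] len 1
[3, 5] len 2
[3, 5, 11] len 3
[5, 11, 3] len 3
[3] len 1
[3] len 1
[3] len 1
[3, 6] len 2
[6] len 1
[6] len 1
Longest all-distinct length: 5.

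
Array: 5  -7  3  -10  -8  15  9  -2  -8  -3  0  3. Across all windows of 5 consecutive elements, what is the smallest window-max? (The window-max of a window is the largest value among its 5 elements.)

[5, -7, 3, -10, -8] → max 5
[-7, 3, -10, -8, 15] → max 15
[3, -10, -8, 15, 9] → max 15
[-10, -8, 15, 9, -2] → max 15
[-8, 15, 9, -2, -8] → max 15
[15, 9, -2, -8, -3] → max 15
[9, -2, -8, -3, 0] → max 9
[-2, -8, -3, 0, 3] → max 3
Smallest of these is 3.

3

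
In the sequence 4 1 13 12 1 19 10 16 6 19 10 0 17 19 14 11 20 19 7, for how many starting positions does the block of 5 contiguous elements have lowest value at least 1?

10

(4, 1, 13, 12, 1) → min 1  ≥ 1 ✓
(1, 13, 12, 1, 19) → min 1  ≥ 1 ✓
(13, 12, 1, 19, 10) → min 1  ≥ 1 ✓
(12, 1, 19, 10, 16) → min 1  ≥ 1 ✓
(1, 19, 10, 16, 6) → min 1  ≥ 1 ✓
(19, 10, 16, 6, 19) → min 6  ≥ 1 ✓
(10, 16, 6, 19, 10) → min 6  ≥ 1 ✓
(16, 6, 19, 10, 0) → min 0
(6, 19, 10, 0, 17) → min 0
(19, 10, 0, 17, 19) → min 0
(10, 0, 17, 19, 14) → min 0
(0, 17, 19, 14, 11) → min 0
(17, 19, 14, 11, 20) → min 11  ≥ 1 ✓
(19, 14, 11, 20, 19) → min 11  ≥ 1 ✓
(14, 11, 20, 19, 7) → min 7  ≥ 1 ✓
10 windows satisfy the condition.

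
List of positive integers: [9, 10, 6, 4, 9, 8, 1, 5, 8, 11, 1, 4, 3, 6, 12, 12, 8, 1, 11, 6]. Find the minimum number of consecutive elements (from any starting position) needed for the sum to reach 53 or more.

Extend right; whenever the sum reaches 53, record the length and shrink from the left:
add 9: running sum 9 < 53
add 10: running sum 19 < 53
add 6: running sum 25 < 53
add 4: running sum 29 < 53
add 9: running sum 38 < 53
add 8: running sum 46 < 53
add 1: running sum 47 < 53
add 5: running sum 52 < 53
add 8: shortest ending here [9, 10, 6, 4, 9, 8, 1, 5, 8] sum 60, len 9
add 11: shortest ending here [10, 6, 4, 9, 8, 1, 5, 8, 11] sum 62, len 9
add 1: shortest ending here [6, 4, 9, 8, 1, 5, 8, 11, 1] sum 53, len 9
add 4: shortest ending here [6, 4, 9, 8, 1, 5, 8, 11, 1, 4] sum 57, len 10
add 3: shortest ending here [4, 9, 8, 1, 5, 8, 11, 1, 4, 3] sum 54, len 10
add 6: shortest ending here [9, 8, 1, 5, 8, 11, 1, 4, 3, 6] sum 56, len 10
add 12: shortest ending here [8, 1, 5, 8, 11, 1, 4, 3, 6, 12] sum 59, len 10
add 12: shortest ending here [8, 11, 1, 4, 3, 6, 12, 12] sum 57, len 8
add 8: shortest ending here [11, 1, 4, 3, 6, 12, 12, 8] sum 57, len 8
add 1: shortest ending here [11, 1, 4, 3, 6, 12, 12, 8, 1] sum 58, len 9
add 11: shortest ending here [3, 6, 12, 12, 8, 1, 11] sum 53, len 7
add 6: shortest ending here [6, 12, 12, 8, 1, 11, 6] sum 56, len 7
Shortest qualifying length: 7.

7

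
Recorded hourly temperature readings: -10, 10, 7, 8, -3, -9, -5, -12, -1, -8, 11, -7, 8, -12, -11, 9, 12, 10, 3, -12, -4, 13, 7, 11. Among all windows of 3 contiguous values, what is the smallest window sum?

-26

Window sums for each of the 22 positions:
(-10, 10, 7) → sum 7
(10, 7, 8) → sum 25
(7, 8, -3) → sum 12
(8, -3, -9) → sum -4
(-3, -9, -5) → sum -17
(-9, -5, -12) → sum -26
(-5, -12, -1) → sum -18
(-12, -1, -8) → sum -21
(-1, -8, 11) → sum 2
(-8, 11, -7) → sum -4
(11, -7, 8) → sum 12
(-7, 8, -12) → sum -11
(8, -12, -11) → sum -15
(-12, -11, 9) → sum -14
(-11, 9, 12) → sum 10
(9, 12, 10) → sum 31
(12, 10, 3) → sum 25
(10, 3, -12) → sum 1
(3, -12, -4) → sum -13
(-12, -4, 13) → sum -3
(-4, 13, 7) → sum 16
(13, 7, 11) → sum 31
Smallest of these is -26.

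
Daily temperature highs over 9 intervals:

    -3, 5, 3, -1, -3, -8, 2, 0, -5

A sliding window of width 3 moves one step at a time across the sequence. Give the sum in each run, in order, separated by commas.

Sliding a size-3 window across the 9 values:
[-3, 5, 3] → sum 5
[5, 3, -1] → sum 7
[3, -1, -3] → sum -1
[-1, -3, -8] → sum -12
[-3, -8, 2] → sum -9
[-8, 2, 0] → sum -6
[2, 0, -5] → sum -3

5, 7, -1, -12, -9, -6, -3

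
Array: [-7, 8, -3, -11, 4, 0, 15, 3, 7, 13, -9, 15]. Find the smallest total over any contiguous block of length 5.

-9

Window sums for each of the 8 positions:
[-7, 8, -3, -11, 4] → sum -9
[8, -3, -11, 4, 0] → sum -2
[-3, -11, 4, 0, 15] → sum 5
[-11, 4, 0, 15, 3] → sum 11
[4, 0, 15, 3, 7] → sum 29
[0, 15, 3, 7, 13] → sum 38
[15, 3, 7, 13, -9] → sum 29
[3, 7, 13, -9, 15] → sum 29
Smallest of these is -9.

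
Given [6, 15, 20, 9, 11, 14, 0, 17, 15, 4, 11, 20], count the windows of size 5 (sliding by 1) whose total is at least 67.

[6, 15, 20, 9, 11] → sum 61
[15, 20, 9, 11, 14] → sum 69  ≥ 67 ✓
[20, 9, 11, 14, 0] → sum 54
[9, 11, 14, 0, 17] → sum 51
[11, 14, 0, 17, 15] → sum 57
[14, 0, 17, 15, 4] → sum 50
[0, 17, 15, 4, 11] → sum 47
[17, 15, 4, 11, 20] → sum 67  ≥ 67 ✓
2 windows satisfy the condition.

2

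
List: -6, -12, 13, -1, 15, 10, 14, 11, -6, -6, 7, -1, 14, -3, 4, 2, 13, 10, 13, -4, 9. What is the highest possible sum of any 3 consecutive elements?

(-6, -12, 13) → sum -5
(-12, 13, -1) → sum 0
(13, -1, 15) → sum 27
(-1, 15, 10) → sum 24
(15, 10, 14) → sum 39
(10, 14, 11) → sum 35
(14, 11, -6) → sum 19
(11, -6, -6) → sum -1
(-6, -6, 7) → sum -5
(-6, 7, -1) → sum 0
(7, -1, 14) → sum 20
(-1, 14, -3) → sum 10
(14, -3, 4) → sum 15
(-3, 4, 2) → sum 3
(4, 2, 13) → sum 19
(2, 13, 10) → sum 25
(13, 10, 13) → sum 36
(10, 13, -4) → sum 19
(13, -4, 9) → sum 18
Highest of these is 39.

39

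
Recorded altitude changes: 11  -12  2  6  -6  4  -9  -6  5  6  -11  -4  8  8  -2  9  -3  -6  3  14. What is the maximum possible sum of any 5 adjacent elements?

20

Each size-5 window and its sum:
[11, -12, 2, 6, -6] → sum 1
[-12, 2, 6, -6, 4] → sum -6
[2, 6, -6, 4, -9] → sum -3
[6, -6, 4, -9, -6] → sum -11
[-6, 4, -9, -6, 5] → sum -12
[4, -9, -6, 5, 6] → sum 0
[-9, -6, 5, 6, -11] → sum -15
[-6, 5, 6, -11, -4] → sum -10
[5, 6, -11, -4, 8] → sum 4
[6, -11, -4, 8, 8] → sum 7
[-11, -4, 8, 8, -2] → sum -1
[-4, 8, 8, -2, 9] → sum 19
[8, 8, -2, 9, -3] → sum 20
[8, -2, 9, -3, -6] → sum 6
[-2, 9, -3, -6, 3] → sum 1
[9, -3, -6, 3, 14] → sum 17
Maximum of these is 20.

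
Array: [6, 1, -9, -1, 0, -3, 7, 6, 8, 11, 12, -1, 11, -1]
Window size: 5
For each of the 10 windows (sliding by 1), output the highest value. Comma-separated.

6, 1, 7, 7, 8, 11, 12, 12, 12, 12

[6, 1, -9, -1, 0] → max 6
[1, -9, -1, 0, -3] → max 1
[-9, -1, 0, -3, 7] → max 7
[-1, 0, -3, 7, 6] → max 7
[0, -3, 7, 6, 8] → max 8
[-3, 7, 6, 8, 11] → max 11
[7, 6, 8, 11, 12] → max 12
[6, 8, 11, 12, -1] → max 12
[8, 11, 12, -1, 11] → max 12
[11, 12, -1, 11, -1] → max 12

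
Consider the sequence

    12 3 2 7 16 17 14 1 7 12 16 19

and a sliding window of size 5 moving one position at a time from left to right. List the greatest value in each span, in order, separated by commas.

16, 17, 17, 17, 17, 17, 16, 19

Sliding a size-5 window across the 12 values:
[12, 3, 2, 7, 16] → max 16
[3, 2, 7, 16, 17] → max 17
[2, 7, 16, 17, 14] → max 17
[7, 16, 17, 14, 1] → max 17
[16, 17, 14, 1, 7] → max 17
[17, 14, 1, 7, 12] → max 17
[14, 1, 7, 12, 16] → max 16
[1, 7, 12, 16, 19] → max 19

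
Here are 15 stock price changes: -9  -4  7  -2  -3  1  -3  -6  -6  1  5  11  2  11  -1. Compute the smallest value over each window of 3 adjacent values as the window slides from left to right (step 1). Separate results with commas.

-9, -4, -3, -3, -3, -6, -6, -6, -6, 1, 2, 2, -1

[-9, -4, 7] → min -9
[-4, 7, -2] → min -4
[7, -2, -3] → min -3
[-2, -3, 1] → min -3
[-3, 1, -3] → min -3
[1, -3, -6] → min -6
[-3, -6, -6] → min -6
[-6, -6, 1] → min -6
[-6, 1, 5] → min -6
[1, 5, 11] → min 1
[5, 11, 2] → min 2
[11, 2, 11] → min 2
[2, 11, -1] → min -1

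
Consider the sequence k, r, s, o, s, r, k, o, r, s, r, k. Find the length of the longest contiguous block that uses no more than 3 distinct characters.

5

[k] 1 distinct, len 1
[k, r] 2 distinct, len 2
[k, r, s] 3 distinct, len 3
[r, s, o] 3 distinct, len 3
[r, s, o, s] 3 distinct, len 4
[r, s, o, s, r] 3 distinct, len 5
[s, r, k] 3 distinct, len 3
[r, k, o] 3 distinct, len 3
[r, k, o, r] 3 distinct, len 4
[o, r, s] 3 distinct, len 3
[o, r, s, r] 3 distinct, len 4
[r, s, r, k] 3 distinct, len 4
Longest length with ≤3 distinct: 5.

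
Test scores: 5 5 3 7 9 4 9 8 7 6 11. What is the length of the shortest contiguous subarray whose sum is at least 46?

Extend right; whenever the sum reaches 46, record the length and shrink from the left:
add 5: running sum 5 < 46
add 5: running sum 10 < 46
add 3: running sum 13 < 46
add 7: running sum 20 < 46
add 9: running sum 29 < 46
add 4: running sum 33 < 46
add 9: running sum 42 < 46
add 8: shortest ending here [5, 5, 3, 7, 9, 4, 9, 8] sum 50, len 8
add 7: shortest ending here [3, 7, 9, 4, 9, 8, 7] sum 47, len 7
add 6: shortest ending here [7, 9, 4, 9, 8, 7, 6] sum 50, len 7
add 11: shortest ending here [9, 4, 9, 8, 7, 6, 11] sum 54, len 7
Shortest qualifying length: 7.

7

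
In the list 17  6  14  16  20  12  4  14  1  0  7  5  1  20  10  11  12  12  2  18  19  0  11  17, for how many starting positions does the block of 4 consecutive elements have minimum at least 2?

[17, 6, 14, 16] → min 6  ≥ 2 ✓
[6, 14, 16, 20] → min 6  ≥ 2 ✓
[14, 16, 20, 12] → min 12  ≥ 2 ✓
[16, 20, 12, 4] → min 4  ≥ 2 ✓
[20, 12, 4, 14] → min 4  ≥ 2 ✓
[12, 4, 14, 1] → min 1
[4, 14, 1, 0] → min 0
[14, 1, 0, 7] → min 0
[1, 0, 7, 5] → min 0
[0, 7, 5, 1] → min 0
[7, 5, 1, 20] → min 1
[5, 1, 20, 10] → min 1
[1, 20, 10, 11] → min 1
[20, 10, 11, 12] → min 10  ≥ 2 ✓
[10, 11, 12, 12] → min 10  ≥ 2 ✓
[11, 12, 12, 2] → min 2  ≥ 2 ✓
[12, 12, 2, 18] → min 2  ≥ 2 ✓
[12, 2, 18, 19] → min 2  ≥ 2 ✓
[2, 18, 19, 0] → min 0
[18, 19, 0, 11] → min 0
[19, 0, 11, 17] → min 0
10 windows satisfy the condition.

10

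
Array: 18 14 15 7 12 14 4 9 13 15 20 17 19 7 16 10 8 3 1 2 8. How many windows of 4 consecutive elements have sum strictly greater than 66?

[18, 14, 15, 7] → sum 54
[14, 15, 7, 12] → sum 48
[15, 7, 12, 14] → sum 48
[7, 12, 14, 4] → sum 37
[12, 14, 4, 9] → sum 39
[14, 4, 9, 13] → sum 40
[4, 9, 13, 15] → sum 41
[9, 13, 15, 20] → sum 57
[13, 15, 20, 17] → sum 65
[15, 20, 17, 19] → sum 71  > 66 ✓
[20, 17, 19, 7] → sum 63
[17, 19, 7, 16] → sum 59
[19, 7, 16, 10] → sum 52
[7, 16, 10, 8] → sum 41
[16, 10, 8, 3] → sum 37
[10, 8, 3, 1] → sum 22
[8, 3, 1, 2] → sum 14
[3, 1, 2, 8] → sum 14
1 window satisfy the condition.

1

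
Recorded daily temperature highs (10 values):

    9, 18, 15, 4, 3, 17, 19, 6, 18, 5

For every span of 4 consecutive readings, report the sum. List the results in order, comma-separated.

[9, 18, 15, 4] → sum 46
[18, 15, 4, 3] → sum 40
[15, 4, 3, 17] → sum 39
[4, 3, 17, 19] → sum 43
[3, 17, 19, 6] → sum 45
[17, 19, 6, 18] → sum 60
[19, 6, 18, 5] → sum 48

46, 40, 39, 43, 45, 60, 48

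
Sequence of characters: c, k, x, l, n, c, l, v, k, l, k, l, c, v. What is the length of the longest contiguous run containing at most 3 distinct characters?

6

Extend right; when distinct count exceeds 3, shrink from the left:
add c: window [c] (1 distinct), len 1
add k: window [c, k] (2 distinct), len 2
add x: window [c, k, x] (3 distinct), len 3
add l: window [k, x, l] (3 distinct), len 3
add n: window [x, l, n] (3 distinct), len 3
add c: window [l, n, c] (3 distinct), len 3
add l: window [l, n, c, l] (3 distinct), len 4
add v: window [c, l, v] (3 distinct), len 3
add k: window [l, v, k] (3 distinct), len 3
add l: window [l, v, k, l] (3 distinct), len 4
add k: window [l, v, k, l, k] (3 distinct), len 5
add l: window [l, v, k, l, k, l] (3 distinct), len 6
add c: window [k, l, k, l, c] (3 distinct), len 5
add v: window [l, c, v] (3 distinct), len 3
Longest length with ≤3 distinct: 6.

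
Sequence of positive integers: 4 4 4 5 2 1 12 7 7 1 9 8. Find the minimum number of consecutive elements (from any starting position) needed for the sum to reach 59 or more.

add 4: running sum 4 < 59
add 4: running sum 8 < 59
add 4: running sum 12 < 59
add 5: running sum 17 < 59
add 2: running sum 19 < 59
add 1: running sum 20 < 59
add 12: running sum 32 < 59
add 7: running sum 39 < 59
add 7: running sum 46 < 59
add 1: running sum 47 < 59
add 9: running sum 56 < 59
add 8: shortest ending here [4, 4, 5, 2, 1, 12, 7, 7, 1, 9, 8] sum 60, len 11
Shortest qualifying length: 11.

11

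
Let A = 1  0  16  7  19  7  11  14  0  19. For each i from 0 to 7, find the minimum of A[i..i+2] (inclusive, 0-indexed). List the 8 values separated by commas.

1 0 16 → min 0
0 16 7 → min 0
16 7 19 → min 7
7 19 7 → min 7
19 7 11 → min 7
7 11 14 → min 7
11 14 0 → min 0
14 0 19 → min 0

0, 0, 7, 7, 7, 7, 0, 0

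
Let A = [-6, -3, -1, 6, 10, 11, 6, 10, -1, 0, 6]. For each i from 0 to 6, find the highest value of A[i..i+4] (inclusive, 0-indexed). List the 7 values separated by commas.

10, 11, 11, 11, 11, 11, 10

Sliding a size-5 window across the 11 values:
(-6, -3, -1, 6, 10) → max 10
(-3, -1, 6, 10, 11) → max 11
(-1, 6, 10, 11, 6) → max 11
(6, 10, 11, 6, 10) → max 11
(10, 11, 6, 10, -1) → max 11
(11, 6, 10, -1, 0) → max 11
(6, 10, -1, 0, 6) → max 10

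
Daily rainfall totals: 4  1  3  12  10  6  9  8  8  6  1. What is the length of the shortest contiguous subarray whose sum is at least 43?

5

add 4: running sum 4 < 43
add 1: running sum 5 < 43
add 3: running sum 8 < 43
add 12: running sum 20 < 43
add 10: running sum 30 < 43
add 6: running sum 36 < 43
add 9: shortest ending here [4, 1, 3, 12, 10, 6, 9] sum 45, len 7
add 8: shortest ending here [12, 10, 6, 9, 8] sum 45, len 5
add 8: shortest ending here [12, 10, 6, 9, 8, 8] sum 53, len 6
add 6: shortest ending here [10, 6, 9, 8, 8, 6] sum 47, len 6
add 1: shortest ending here [10, 6, 9, 8, 8, 6, 1] sum 48, len 7
Shortest qualifying length: 5.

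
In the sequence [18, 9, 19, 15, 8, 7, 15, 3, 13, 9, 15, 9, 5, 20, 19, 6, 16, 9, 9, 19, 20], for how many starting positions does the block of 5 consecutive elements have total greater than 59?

18 9 19 15 8 → sum 69  > 59 ✓
9 19 15 8 7 → sum 58
19 15 8 7 15 → sum 64  > 59 ✓
15 8 7 15 3 → sum 48
8 7 15 3 13 → sum 46
7 15 3 13 9 → sum 47
15 3 13 9 15 → sum 55
3 13 9 15 9 → sum 49
13 9 15 9 5 → sum 51
9 15 9 5 20 → sum 58
15 9 5 20 19 → sum 68  > 59 ✓
9 5 20 19 6 → sum 59
5 20 19 6 16 → sum 66  > 59 ✓
20 19 6 16 9 → sum 70  > 59 ✓
19 6 16 9 9 → sum 59
6 16 9 9 19 → sum 59
16 9 9 19 20 → sum 73  > 59 ✓
6 windows satisfy the condition.

6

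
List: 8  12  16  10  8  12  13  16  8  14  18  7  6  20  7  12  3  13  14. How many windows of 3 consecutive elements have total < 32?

(8, 12, 16) → sum 36
(12, 16, 10) → sum 38
(16, 10, 8) → sum 34
(10, 8, 12) → sum 30  < 32 ✓
(8, 12, 13) → sum 33
(12, 13, 16) → sum 41
(13, 16, 8) → sum 37
(16, 8, 14) → sum 38
(8, 14, 18) → sum 40
(14, 18, 7) → sum 39
(18, 7, 6) → sum 31  < 32 ✓
(7, 6, 20) → sum 33
(6, 20, 7) → sum 33
(20, 7, 12) → sum 39
(7, 12, 3) → sum 22  < 32 ✓
(12, 3, 13) → sum 28  < 32 ✓
(3, 13, 14) → sum 30  < 32 ✓
5 windows satisfy the condition.

5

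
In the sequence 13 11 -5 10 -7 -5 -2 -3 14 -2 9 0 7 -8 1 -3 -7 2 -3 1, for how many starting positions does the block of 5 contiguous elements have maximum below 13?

10

13 11 -5 10 -7 → max 13
11 -5 10 -7 -5 → max 11  < 13 ✓
-5 10 -7 -5 -2 → max 10  < 13 ✓
10 -7 -5 -2 -3 → max 10  < 13 ✓
-7 -5 -2 -3 14 → max 14
-5 -2 -3 14 -2 → max 14
-2 -3 14 -2 9 → max 14
-3 14 -2 9 0 → max 14
14 -2 9 0 7 → max 14
-2 9 0 7 -8 → max 9  < 13 ✓
9 0 7 -8 1 → max 9  < 13 ✓
0 7 -8 1 -3 → max 7  < 13 ✓
7 -8 1 -3 -7 → max 7  < 13 ✓
-8 1 -3 -7 2 → max 2  < 13 ✓
1 -3 -7 2 -3 → max 2  < 13 ✓
-3 -7 2 -3 1 → max 2  < 13 ✓
10 windows satisfy the condition.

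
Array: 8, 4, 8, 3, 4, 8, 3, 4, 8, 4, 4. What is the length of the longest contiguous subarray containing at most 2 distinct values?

4

add 8: window [8] (1 distinct), len 1
add 4: window [8, 4] (2 distinct), len 2
add 8: window [8, 4, 8] (2 distinct), len 3
add 3: window [8, 3] (2 distinct), len 2
add 4: window [3, 4] (2 distinct), len 2
add 8: window [4, 8] (2 distinct), len 2
add 3: window [8, 3] (2 distinct), len 2
add 4: window [3, 4] (2 distinct), len 2
add 8: window [4, 8] (2 distinct), len 2
add 4: window [4, 8, 4] (2 distinct), len 3
add 4: window [4, 8, 4, 4] (2 distinct), len 4
Longest length with ≤2 distinct: 4.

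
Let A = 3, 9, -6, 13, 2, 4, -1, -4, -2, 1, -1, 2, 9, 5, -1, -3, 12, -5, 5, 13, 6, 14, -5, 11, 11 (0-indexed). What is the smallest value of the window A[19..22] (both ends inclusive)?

-5

Elements at indices 19..22: 13, 6, 14, -5
min(13, 6, 14, -5) = -5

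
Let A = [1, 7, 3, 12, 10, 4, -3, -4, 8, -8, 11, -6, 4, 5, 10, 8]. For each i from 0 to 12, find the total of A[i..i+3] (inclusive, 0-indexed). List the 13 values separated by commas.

1 7 3 12 → sum 23
7 3 12 10 → sum 32
3 12 10 4 → sum 29
12 10 4 -3 → sum 23
10 4 -3 -4 → sum 7
4 -3 -4 8 → sum 5
-3 -4 8 -8 → sum -7
-4 8 -8 11 → sum 7
8 -8 11 -6 → sum 5
-8 11 -6 4 → sum 1
11 -6 4 5 → sum 14
-6 4 5 10 → sum 13
4 5 10 8 → sum 27

23, 32, 29, 23, 7, 5, -7, 7, 5, 1, 14, 13, 27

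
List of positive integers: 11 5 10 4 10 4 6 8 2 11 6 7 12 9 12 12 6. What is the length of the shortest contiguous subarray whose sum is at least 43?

add 11: running sum 11 < 43
add 5: running sum 16 < 43
add 10: running sum 26 < 43
add 4: running sum 30 < 43
add 10: running sum 40 < 43
end 5: [11, 5, 10, 4, 10, 4] sum 44, len 6
end 6: [11, 5, 10, 4, 10, 4, 6] sum 50, len 7
end 7: [5, 10, 4, 10, 4, 6, 8] sum 47, len 7
end 8: [10, 4, 10, 4, 6, 8, 2] sum 44, len 7
end 9: [4, 10, 4, 6, 8, 2, 11] sum 45, len 7
end 10: [10, 4, 6, 8, 2, 11, 6] sum 47, len 7
end 11: [4, 6, 8, 2, 11, 6, 7] sum 44, len 7
end 12: [8, 2, 11, 6, 7, 12] sum 46, len 6
end 13: [11, 6, 7, 12, 9] sum 45, len 5
end 14: [6, 7, 12, 9, 12] sum 46, len 5
end 15: [12, 9, 12, 12] sum 45, len 4
end 16: [12, 9, 12, 12, 6] sum 51, len 5
Shortest qualifying length: 4.

4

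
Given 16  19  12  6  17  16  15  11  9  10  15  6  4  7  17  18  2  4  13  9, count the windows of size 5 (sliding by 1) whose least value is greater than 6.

3

(16, 19, 12, 6, 17) → min 6
(19, 12, 6, 17, 16) → min 6
(12, 6, 17, 16, 15) → min 6
(6, 17, 16, 15, 11) → min 6
(17, 16, 15, 11, 9) → min 9  > 6 ✓
(16, 15, 11, 9, 10) → min 9  > 6 ✓
(15, 11, 9, 10, 15) → min 9  > 6 ✓
(11, 9, 10, 15, 6) → min 6
(9, 10, 15, 6, 4) → min 4
(10, 15, 6, 4, 7) → min 4
(15, 6, 4, 7, 17) → min 4
(6, 4, 7, 17, 18) → min 4
(4, 7, 17, 18, 2) → min 2
(7, 17, 18, 2, 4) → min 2
(17, 18, 2, 4, 13) → min 2
(18, 2, 4, 13, 9) → min 2
3 windows satisfy the condition.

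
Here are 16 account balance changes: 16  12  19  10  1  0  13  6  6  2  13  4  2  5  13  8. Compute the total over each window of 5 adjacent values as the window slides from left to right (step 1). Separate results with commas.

16 12 19 10 1 → sum 58
12 19 10 1 0 → sum 42
19 10 1 0 13 → sum 43
10 1 0 13 6 → sum 30
1 0 13 6 6 → sum 26
0 13 6 6 2 → sum 27
13 6 6 2 13 → sum 40
6 6 2 13 4 → sum 31
6 2 13 4 2 → sum 27
2 13 4 2 5 → sum 26
13 4 2 5 13 → sum 37
4 2 5 13 8 → sum 32

58, 42, 43, 30, 26, 27, 40, 31, 27, 26, 37, 32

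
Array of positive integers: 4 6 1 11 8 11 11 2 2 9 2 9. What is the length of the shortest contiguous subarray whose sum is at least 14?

2

add 4: running sum 4 < 14
add 6: running sum 10 < 14
add 1: running sum 11 < 14
add 11: shortest ending here [6, 1, 11] sum 18, len 3
add 8: shortest ending here [11, 8] sum 19, len 2
add 11: shortest ending here [8, 11] sum 19, len 2
add 11: shortest ending here [11, 11] sum 22, len 2
add 2: shortest ending here [11, 11, 2] sum 24, len 3
add 2: shortest ending here [11, 2, 2] sum 15, len 3
add 9: shortest ending here [11, 2, 2, 9] sum 24, len 4
add 2: shortest ending here [2, 2, 9, 2] sum 15, len 4
add 9: shortest ending here [9, 2, 9] sum 20, len 3
Shortest qualifying length: 2.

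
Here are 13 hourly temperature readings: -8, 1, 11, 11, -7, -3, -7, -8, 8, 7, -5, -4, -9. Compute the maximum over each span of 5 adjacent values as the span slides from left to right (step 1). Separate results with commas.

[-8, 1, 11, 11, -7] → max 11
[1, 11, 11, -7, -3] → max 11
[11, 11, -7, -3, -7] → max 11
[11, -7, -3, -7, -8] → max 11
[-7, -3, -7, -8, 8] → max 8
[-3, -7, -8, 8, 7] → max 8
[-7, -8, 8, 7, -5] → max 8
[-8, 8, 7, -5, -4] → max 8
[8, 7, -5, -4, -9] → max 8

11, 11, 11, 11, 8, 8, 8, 8, 8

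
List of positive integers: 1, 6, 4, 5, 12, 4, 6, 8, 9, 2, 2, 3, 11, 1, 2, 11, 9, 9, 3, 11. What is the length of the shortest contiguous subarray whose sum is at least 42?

5

add 1: running sum 1 < 42
add 6: running sum 7 < 42
add 4: running sum 11 < 42
add 5: running sum 16 < 42
add 12: running sum 28 < 42
add 4: running sum 32 < 42
add 6: running sum 38 < 42
end 7: [6, 4, 5, 12, 4, 6, 8] sum 45, len 7
end 8: [5, 12, 4, 6, 8, 9] sum 44, len 6
end 9: [5, 12, 4, 6, 8, 9, 2] sum 46, len 7
end 10: [12, 4, 6, 8, 9, 2, 2] sum 43, len 7
end 11: [12, 4, 6, 8, 9, 2, 2, 3] sum 46, len 8
end 12: [4, 6, 8, 9, 2, 2, 3, 11] sum 45, len 8
end 13: [6, 8, 9, 2, 2, 3, 11, 1] sum 42, len 8
end 14: [6, 8, 9, 2, 2, 3, 11, 1, 2] sum 44, len 9
end 15: [8, 9, 2, 2, 3, 11, 1, 2, 11] sum 49, len 9
end 16: [9, 2, 2, 3, 11, 1, 2, 11, 9] sum 50, len 9
end 17: [11, 1, 2, 11, 9, 9] sum 43, len 6
end 18: [11, 1, 2, 11, 9, 9, 3] sum 46, len 7
end 19: [11, 9, 9, 3, 11] sum 43, len 5
Shortest qualifying length: 5.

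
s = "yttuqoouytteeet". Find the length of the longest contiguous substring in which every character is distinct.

4

[y] len 1
[y, t] len 2
[t] len 1
[t, u] len 2
[t, u, q] len 3
[t, u, q, o] len 4
[o] len 1
[o, u] len 2
[o, u, y] len 3
[o, u, y, t] len 4
[t] len 1
[t, e] len 2
[e] len 1
[e] len 1
[e, t] len 2
Longest all-distinct length: 4.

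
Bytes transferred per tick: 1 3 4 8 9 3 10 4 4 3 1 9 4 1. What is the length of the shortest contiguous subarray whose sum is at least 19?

add 1: running sum 1 < 19
add 3: running sum 4 < 19
add 4: running sum 8 < 19
add 8: running sum 16 < 19
end 4: [4, 8, 9] sum 21, len 3
end 5: [8, 9, 3] sum 20, len 3
end 6: [9, 3, 10] sum 22, len 3
end 7: [9, 3, 10, 4] sum 26, len 4
end 8: [3, 10, 4, 4] sum 21, len 4
end 9: [10, 4, 4, 3] sum 21, len 4
end 10: [10, 4, 4, 3, 1] sum 22, len 5
end 11: [4, 4, 3, 1, 9] sum 21, len 5
end 12: [4, 3, 1, 9, 4] sum 21, len 5
end 13: [4, 3, 1, 9, 4, 1] sum 22, len 6
Shortest qualifying length: 3.

3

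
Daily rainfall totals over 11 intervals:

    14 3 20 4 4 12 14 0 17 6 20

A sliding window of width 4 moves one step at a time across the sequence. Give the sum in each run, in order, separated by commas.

(14, 3, 20, 4) → sum 41
(3, 20, 4, 4) → sum 31
(20, 4, 4, 12) → sum 40
(4, 4, 12, 14) → sum 34
(4, 12, 14, 0) → sum 30
(12, 14, 0, 17) → sum 43
(14, 0, 17, 6) → sum 37
(0, 17, 6, 20) → sum 43

41, 31, 40, 34, 30, 43, 37, 43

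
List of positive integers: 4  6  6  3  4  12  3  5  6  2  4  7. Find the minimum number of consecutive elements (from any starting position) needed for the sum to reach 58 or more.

add 4: running sum 4 < 58
add 6: running sum 10 < 58
add 6: running sum 16 < 58
add 3: running sum 19 < 58
add 4: running sum 23 < 58
add 12: running sum 35 < 58
add 3: running sum 38 < 58
add 5: running sum 43 < 58
add 6: running sum 49 < 58
add 2: running sum 51 < 58
add 4: running sum 55 < 58
add 7: shortest ending here [6, 6, 3, 4, 12, 3, 5, 6, 2, 4, 7] sum 58, len 11
Shortest qualifying length: 11.

11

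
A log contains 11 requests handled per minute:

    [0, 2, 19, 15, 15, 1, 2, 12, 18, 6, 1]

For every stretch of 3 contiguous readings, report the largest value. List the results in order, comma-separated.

Sliding a size-3 window across the 11 values:
[0, 2, 19] → max 19
[2, 19, 15] → max 19
[19, 15, 15] → max 19
[15, 15, 1] → max 15
[15, 1, 2] → max 15
[1, 2, 12] → max 12
[2, 12, 18] → max 18
[12, 18, 6] → max 18
[18, 6, 1] → max 18

19, 19, 19, 15, 15, 12, 18, 18, 18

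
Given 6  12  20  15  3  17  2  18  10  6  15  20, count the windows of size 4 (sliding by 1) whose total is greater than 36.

8

6 12 20 15 → sum 53  > 36 ✓
12 20 15 3 → sum 50  > 36 ✓
20 15 3 17 → sum 55  > 36 ✓
15 3 17 2 → sum 37  > 36 ✓
3 17 2 18 → sum 40  > 36 ✓
17 2 18 10 → sum 47  > 36 ✓
2 18 10 6 → sum 36
18 10 6 15 → sum 49  > 36 ✓
10 6 15 20 → sum 51  > 36 ✓
8 windows satisfy the condition.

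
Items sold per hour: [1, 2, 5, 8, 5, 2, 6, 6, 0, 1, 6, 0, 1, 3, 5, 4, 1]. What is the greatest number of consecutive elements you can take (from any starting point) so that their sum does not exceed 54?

15

add 1: [1] sum 1, len 1
add 2: [1, 2] sum 3, len 2
add 5: [1, 2, 5] sum 8, len 3
add 8: [1, 2, 5, 8] sum 16, len 4
add 5: [1, 2, 5, 8, 5] sum 21, len 5
add 2: [1, 2, 5, 8, 5, 2] sum 23, len 6
add 6: [1, 2, 5, 8, 5, 2, 6] sum 29, len 7
add 6: [1, 2, 5, 8, 5, 2, 6, 6] sum 35, len 8
add 0: [1, 2, 5, 8, 5, 2, 6, 6, 0] sum 35, len 9
add 1: [1, 2, 5, 8, 5, 2, 6, 6, 0, 1] sum 36, len 10
add 6: [1, 2, 5, 8, 5, 2, 6, 6, 0, 1, 6] sum 42, len 11
add 0: [1, 2, 5, 8, 5, 2, 6, 6, 0, 1, 6, 0] sum 42, len 12
add 1: [1, 2, 5, 8, 5, 2, 6, 6, 0, 1, 6, 0, 1] sum 43, len 13
add 3: [1, 2, 5, 8, 5, 2, 6, 6, 0, 1, 6, 0, 1, 3] sum 46, len 14
add 5: [1, 2, 5, 8, 5, 2, 6, 6, 0, 1, 6, 0, 1, 3, 5] sum 51, len 15
add 4: [2, 5, 8, 5, 2, 6, 6, 0, 1, 6, 0, 1, 3, 5, 4] sum 54, len 15
add 1: [5, 8, 5, 2, 6, 6, 0, 1, 6, 0, 1, 3, 5, 4, 1] sum 53, len 15
Longest length seen: 15.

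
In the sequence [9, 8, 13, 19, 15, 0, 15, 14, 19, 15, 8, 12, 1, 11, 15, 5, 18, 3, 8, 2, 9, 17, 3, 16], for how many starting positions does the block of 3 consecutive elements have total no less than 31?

[9, 8, 13] → sum 30
[8, 13, 19] → sum 40  ≥ 31 ✓
[13, 19, 15] → sum 47  ≥ 31 ✓
[19, 15, 0] → sum 34  ≥ 31 ✓
[15, 0, 15] → sum 30
[0, 15, 14] → sum 29
[15, 14, 19] → sum 48  ≥ 31 ✓
[14, 19, 15] → sum 48  ≥ 31 ✓
[19, 15, 8] → sum 42  ≥ 31 ✓
[15, 8, 12] → sum 35  ≥ 31 ✓
[8, 12, 1] → sum 21
[12, 1, 11] → sum 24
[1, 11, 15] → sum 27
[11, 15, 5] → sum 31  ≥ 31 ✓
[15, 5, 18] → sum 38  ≥ 31 ✓
[5, 18, 3] → sum 26
[18, 3, 8] → sum 29
[3, 8, 2] → sum 13
[8, 2, 9] → sum 19
[2, 9, 17] → sum 28
[9, 17, 3] → sum 29
[17, 3, 16] → sum 36  ≥ 31 ✓
10 windows satisfy the condition.

10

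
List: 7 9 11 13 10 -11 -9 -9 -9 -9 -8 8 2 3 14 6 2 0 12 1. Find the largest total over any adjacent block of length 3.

34

[7, 9, 11] → sum 27
[9, 11, 13] → sum 33
[11, 13, 10] → sum 34
[13, 10, -11] → sum 12
[10, -11, -9] → sum -10
[-11, -9, -9] → sum -29
[-9, -9, -9] → sum -27
[-9, -9, -9] → sum -27
[-9, -9, -8] → sum -26
[-9, -8, 8] → sum -9
[-8, 8, 2] → sum 2
[8, 2, 3] → sum 13
[2, 3, 14] → sum 19
[3, 14, 6] → sum 23
[14, 6, 2] → sum 22
[6, 2, 0] → sum 8
[2, 0, 12] → sum 14
[0, 12, 1] → sum 13
Largest of these is 34.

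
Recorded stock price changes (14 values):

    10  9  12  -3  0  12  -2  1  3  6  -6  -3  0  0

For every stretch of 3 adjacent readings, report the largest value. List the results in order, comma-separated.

10 9 12 → max 12
9 12 -3 → max 12
12 -3 0 → max 12
-3 0 12 → max 12
0 12 -2 → max 12
12 -2 1 → max 12
-2 1 3 → max 3
1 3 6 → max 6
3 6 -6 → max 6
6 -6 -3 → max 6
-6 -3 0 → max 0
-3 0 0 → max 0

12, 12, 12, 12, 12, 12, 3, 6, 6, 6, 0, 0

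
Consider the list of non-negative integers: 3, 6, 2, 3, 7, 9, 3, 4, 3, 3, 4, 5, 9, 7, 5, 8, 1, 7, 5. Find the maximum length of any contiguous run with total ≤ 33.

7

add 3: [3] sum 3, len 1
add 6: [3, 6] sum 9, len 2
add 2: [3, 6, 2] sum 11, len 3
add 3: [3, 6, 2, 3] sum 14, len 4
add 7: [3, 6, 2, 3, 7] sum 21, len 5
add 9: [3, 6, 2, 3, 7, 9] sum 30, len 6
add 3: [3, 6, 2, 3, 7, 9, 3] sum 33, len 7
add 4: [2, 3, 7, 9, 3, 4] sum 28, len 6
add 3: [2, 3, 7, 9, 3, 4, 3] sum 31, len 7
add 3: [3, 7, 9, 3, 4, 3, 3] sum 32, len 7
add 4: [7, 9, 3, 4, 3, 3, 4] sum 33, len 7
add 5: [9, 3, 4, 3, 3, 4, 5] sum 31, len 7
add 9: [3, 4, 3, 3, 4, 5, 9] sum 31, len 7
add 7: [3, 3, 4, 5, 9, 7] sum 31, len 6
add 5: [3, 4, 5, 9, 7, 5] sum 33, len 6
add 8: [9, 7, 5, 8] sum 29, len 4
add 1: [9, 7, 5, 8, 1] sum 30, len 5
add 7: [7, 5, 8, 1, 7] sum 28, len 5
add 5: [7, 5, 8, 1, 7, 5] sum 33, len 6
Longest length seen: 7.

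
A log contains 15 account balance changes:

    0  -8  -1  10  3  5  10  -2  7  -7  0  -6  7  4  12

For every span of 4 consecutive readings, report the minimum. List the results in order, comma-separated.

-8, -8, -1, 3, -2, -2, -7, -7, -7, -7, -6, -6

Sliding a size-4 window across the 15 values:
0 -8 -1 10 → min -8
-8 -1 10 3 → min -8
-1 10 3 5 → min -1
10 3 5 10 → min 3
3 5 10 -2 → min -2
5 10 -2 7 → min -2
10 -2 7 -7 → min -7
-2 7 -7 0 → min -7
7 -7 0 -6 → min -7
-7 0 -6 7 → min -7
0 -6 7 4 → min -6
-6 7 4 12 → min -6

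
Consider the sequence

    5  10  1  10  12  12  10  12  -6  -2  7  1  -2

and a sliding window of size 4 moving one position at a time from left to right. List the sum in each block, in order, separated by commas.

(5, 10, 1, 10) → sum 26
(10, 1, 10, 12) → sum 33
(1, 10, 12, 12) → sum 35
(10, 12, 12, 10) → sum 44
(12, 12, 10, 12) → sum 46
(12, 10, 12, -6) → sum 28
(10, 12, -6, -2) → sum 14
(12, -6, -2, 7) → sum 11
(-6, -2, 7, 1) → sum 0
(-2, 7, 1, -2) → sum 4

26, 33, 35, 44, 46, 28, 14, 11, 0, 4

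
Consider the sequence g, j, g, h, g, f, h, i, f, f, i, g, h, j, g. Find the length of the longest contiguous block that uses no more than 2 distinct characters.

Extend right; when distinct count exceeds 2, shrink from the left:
add g: window [g] (1 distinct), len 1
add j: window [g, j] (2 distinct), len 2
add g: window [g, j, g] (2 distinct), len 3
add h: window [g, h] (2 distinct), len 2
add g: window [g, h, g] (2 distinct), len 3
add f: window [g, f] (2 distinct), len 2
add h: window [f, h] (2 distinct), len 2
add i: window [h, i] (2 distinct), len 2
add f: window [i, f] (2 distinct), len 2
add f: window [i, f, f] (2 distinct), len 3
add i: window [i, f, f, i] (2 distinct), len 4
add g: window [i, g] (2 distinct), len 2
add h: window [g, h] (2 distinct), len 2
add j: window [h, j] (2 distinct), len 2
add g: window [j, g] (2 distinct), len 2
Longest length with ≤2 distinct: 4.

4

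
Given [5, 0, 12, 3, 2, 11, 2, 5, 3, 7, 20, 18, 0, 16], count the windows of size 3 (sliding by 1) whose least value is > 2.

(5, 0, 12) → min 0
(0, 12, 3) → min 0
(12, 3, 2) → min 2
(3, 2, 11) → min 2
(2, 11, 2) → min 2
(11, 2, 5) → min 2
(2, 5, 3) → min 2
(5, 3, 7) → min 3  > 2 ✓
(3, 7, 20) → min 3  > 2 ✓
(7, 20, 18) → min 7  > 2 ✓
(20, 18, 0) → min 0
(18, 0, 16) → min 0
3 windows satisfy the condition.

3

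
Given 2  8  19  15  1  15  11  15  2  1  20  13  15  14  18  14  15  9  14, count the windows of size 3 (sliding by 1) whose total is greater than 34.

10

(2, 8, 19) → sum 29
(8, 19, 15) → sum 42  > 34 ✓
(19, 15, 1) → sum 35  > 34 ✓
(15, 1, 15) → sum 31
(1, 15, 11) → sum 27
(15, 11, 15) → sum 41  > 34 ✓
(11, 15, 2) → sum 28
(15, 2, 1) → sum 18
(2, 1, 20) → sum 23
(1, 20, 13) → sum 34
(20, 13, 15) → sum 48  > 34 ✓
(13, 15, 14) → sum 42  > 34 ✓
(15, 14, 18) → sum 47  > 34 ✓
(14, 18, 14) → sum 46  > 34 ✓
(18, 14, 15) → sum 47  > 34 ✓
(14, 15, 9) → sum 38  > 34 ✓
(15, 9, 14) → sum 38  > 34 ✓
10 windows satisfy the condition.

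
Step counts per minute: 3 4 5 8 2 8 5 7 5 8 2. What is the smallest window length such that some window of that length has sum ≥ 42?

add 3: running sum 3 < 42
add 4: running sum 7 < 42
add 5: running sum 12 < 42
add 8: running sum 20 < 42
add 2: running sum 22 < 42
add 8: running sum 30 < 42
add 5: running sum 35 < 42
end 7: [3, 4, 5, 8, 2, 8, 5, 7] sum 42, len 8
end 8: [4, 5, 8, 2, 8, 5, 7, 5] sum 44, len 8
end 9: [8, 2, 8, 5, 7, 5, 8] sum 43, len 7
end 10: [8, 2, 8, 5, 7, 5, 8, 2] sum 45, len 8
Shortest qualifying length: 7.

7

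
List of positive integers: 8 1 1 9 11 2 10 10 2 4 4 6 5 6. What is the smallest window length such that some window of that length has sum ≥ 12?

add 8: running sum 8 < 12
add 1: running sum 9 < 12
add 1: running sum 10 < 12
add 9: shortest ending here [8, 1, 1, 9] sum 19, len 4
add 11: shortest ending here [9, 11] sum 20, len 2
add 2: shortest ending here [11, 2] sum 13, len 2
add 10: shortest ending here [2, 10] sum 12, len 2
add 10: shortest ending here [10, 10] sum 20, len 2
add 2: shortest ending here [10, 2] sum 12, len 2
add 4: shortest ending here [10, 2, 4] sum 16, len 3
add 4: shortest ending here [10, 2, 4, 4] sum 20, len 4
add 6: shortest ending here [4, 4, 6] sum 14, len 3
add 5: shortest ending here [4, 6, 5] sum 15, len 3
add 6: shortest ending here [6, 5, 6] sum 17, len 3
Shortest qualifying length: 2.

2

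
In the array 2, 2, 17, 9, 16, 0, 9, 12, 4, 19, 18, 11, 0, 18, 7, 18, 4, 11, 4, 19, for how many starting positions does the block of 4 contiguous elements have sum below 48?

2 2 17 9 → sum 30  < 48 ✓
2 17 9 16 → sum 44  < 48 ✓
17 9 16 0 → sum 42  < 48 ✓
9 16 0 9 → sum 34  < 48 ✓
16 0 9 12 → sum 37  < 48 ✓
0 9 12 4 → sum 25  < 48 ✓
9 12 4 19 → sum 44  < 48 ✓
12 4 19 18 → sum 53
4 19 18 11 → sum 52
19 18 11 0 → sum 48
18 11 0 18 → sum 47  < 48 ✓
11 0 18 7 → sum 36  < 48 ✓
0 18 7 18 → sum 43  < 48 ✓
18 7 18 4 → sum 47  < 48 ✓
7 18 4 11 → sum 40  < 48 ✓
18 4 11 4 → sum 37  < 48 ✓
4 11 4 19 → sum 38  < 48 ✓
14 windows satisfy the condition.

14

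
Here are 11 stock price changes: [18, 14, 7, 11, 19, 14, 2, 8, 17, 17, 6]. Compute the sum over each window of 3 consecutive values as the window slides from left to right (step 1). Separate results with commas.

18 14 7 → sum 39
14 7 11 → sum 32
7 11 19 → sum 37
11 19 14 → sum 44
19 14 2 → sum 35
14 2 8 → sum 24
2 8 17 → sum 27
8 17 17 → sum 42
17 17 6 → sum 40

39, 32, 37, 44, 35, 24, 27, 42, 40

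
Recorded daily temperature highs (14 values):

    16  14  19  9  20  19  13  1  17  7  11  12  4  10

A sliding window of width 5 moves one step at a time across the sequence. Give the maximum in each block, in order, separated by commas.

16 14 19 9 20 → max 20
14 19 9 20 19 → max 20
19 9 20 19 13 → max 20
9 20 19 13 1 → max 20
20 19 13 1 17 → max 20
19 13 1 17 7 → max 19
13 1 17 7 11 → max 17
1 17 7 11 12 → max 17
17 7 11 12 4 → max 17
7 11 12 4 10 → max 12

20, 20, 20, 20, 20, 19, 17, 17, 17, 12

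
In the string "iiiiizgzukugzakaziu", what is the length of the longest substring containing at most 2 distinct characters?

6

[i] 1 distinct, len 1
[i, i] 1 distinct, len 2
[i, i, i] 1 distinct, len 3
[i, i, i, i] 1 distinct, len 4
[i, i, i, i, i] 1 distinct, len 5
[i, i, i, i, i, z] 2 distinct, len 6
[z, g] 2 distinct, len 2
[z, g, z] 2 distinct, len 3
[z, u] 2 distinct, len 2
[u, k] 2 distinct, len 2
[u, k, u] 2 distinct, len 3
[u, g] 2 distinct, len 2
[g, z] 2 distinct, len 2
[z, a] 2 distinct, len 2
[a, k] 2 distinct, len 2
[a, k, a] 2 distinct, len 3
[a, z] 2 distinct, len 2
[z, i] 2 distinct, len 2
[i, u] 2 distinct, len 2
Longest length with ≤2 distinct: 6.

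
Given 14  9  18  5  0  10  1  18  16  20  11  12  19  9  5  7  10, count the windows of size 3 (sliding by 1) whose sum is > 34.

(14, 9, 18) → sum 41  > 34 ✓
(9, 18, 5) → sum 32
(18, 5, 0) → sum 23
(5, 0, 10) → sum 15
(0, 10, 1) → sum 11
(10, 1, 18) → sum 29
(1, 18, 16) → sum 35  > 34 ✓
(18, 16, 20) → sum 54  > 34 ✓
(16, 20, 11) → sum 47  > 34 ✓
(20, 11, 12) → sum 43  > 34 ✓
(11, 12, 19) → sum 42  > 34 ✓
(12, 19, 9) → sum 40  > 34 ✓
(19, 9, 5) → sum 33
(9, 5, 7) → sum 21
(5, 7, 10) → sum 22
7 windows satisfy the condition.

7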